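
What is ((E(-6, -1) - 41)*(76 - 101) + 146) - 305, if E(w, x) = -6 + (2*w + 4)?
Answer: 1216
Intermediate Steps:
E(w, x) = -2 + 2*w (E(w, x) = -6 + (4 + 2*w) = -2 + 2*w)
((E(-6, -1) - 41)*(76 - 101) + 146) - 305 = (((-2 + 2*(-6)) - 41)*(76 - 101) + 146) - 305 = (((-2 - 12) - 41)*(-25) + 146) - 305 = ((-14 - 41)*(-25) + 146) - 305 = (-55*(-25) + 146) - 305 = (1375 + 146) - 305 = 1521 - 305 = 1216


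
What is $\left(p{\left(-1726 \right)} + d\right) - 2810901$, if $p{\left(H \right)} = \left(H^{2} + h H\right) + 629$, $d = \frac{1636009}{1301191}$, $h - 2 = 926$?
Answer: $- \frac{1864506176475}{1301191} \approx -1.4329 \cdot 10^{6}$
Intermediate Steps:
$h = 928$ ($h = 2 + 926 = 928$)
$d = \frac{1636009}{1301191}$ ($d = 1636009 \cdot \frac{1}{1301191} = \frac{1636009}{1301191} \approx 1.2573$)
$p{\left(H \right)} = 629 + H^{2} + 928 H$ ($p{\left(H \right)} = \left(H^{2} + 928 H\right) + 629 = 629 + H^{2} + 928 H$)
$\left(p{\left(-1726 \right)} + d\right) - 2810901 = \left(\left(629 + \left(-1726\right)^{2} + 928 \left(-1726\right)\right) + \frac{1636009}{1301191}\right) - 2810901 = \left(\left(629 + 2979076 - 1601728\right) + \frac{1636009}{1301191}\right) - 2810901 = \left(1377977 + \frac{1636009}{1301191}\right) - 2810901 = \frac{1793012906616}{1301191} - 2810901 = - \frac{1864506176475}{1301191}$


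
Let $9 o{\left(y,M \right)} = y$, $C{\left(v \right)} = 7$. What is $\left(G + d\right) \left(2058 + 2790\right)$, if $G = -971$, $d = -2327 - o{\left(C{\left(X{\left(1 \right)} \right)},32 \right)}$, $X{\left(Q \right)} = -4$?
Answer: $- \frac{47977424}{3} \approx -1.5992 \cdot 10^{7}$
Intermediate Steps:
$o{\left(y,M \right)} = \frac{y}{9}$
$d = - \frac{20950}{9}$ ($d = -2327 - \frac{1}{9} \cdot 7 = -2327 - \frac{7}{9} = - \frac{20950}{9} \approx -2327.8$)
$\left(G + d\right) \left(2058 + 2790\right) = \left(-971 - \frac{20950}{9}\right) \left(2058 + 2790\right) = \left(- \frac{29689}{9}\right) 4848 = - \frac{47977424}{3}$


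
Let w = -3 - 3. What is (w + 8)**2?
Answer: 4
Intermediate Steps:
w = -6
(w + 8)**2 = (-6 + 8)**2 = 2**2 = 4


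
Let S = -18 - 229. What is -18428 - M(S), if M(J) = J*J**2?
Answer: 15050795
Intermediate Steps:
S = -247
M(J) = J**3
-18428 - M(S) = -18428 - 1*(-247)**3 = -18428 - 1*(-15069223) = -18428 + 15069223 = 15050795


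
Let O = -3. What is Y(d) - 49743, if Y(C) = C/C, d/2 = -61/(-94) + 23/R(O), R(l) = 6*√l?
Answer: -49742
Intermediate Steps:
d = 61/47 - 23*I*√3/9 (d = 2*(-61/(-94) + 23/((6*√(-3)))) = 2*(-61*(-1/94) + 23/((6*(I*√3)))) = 2*(61/94 + 23/((6*I*√3))) = 2*(61/94 + 23*(-I*√3/18)) = 2*(61/94 - 23*I*√3/18) = 61/47 - 23*I*√3/9 ≈ 1.2979 - 4.4264*I)
Y(C) = 1
Y(d) - 49743 = 1 - 49743 = -49742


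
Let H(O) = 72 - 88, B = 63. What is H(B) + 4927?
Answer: 4911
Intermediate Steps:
H(O) = -16
H(B) + 4927 = -16 + 4927 = 4911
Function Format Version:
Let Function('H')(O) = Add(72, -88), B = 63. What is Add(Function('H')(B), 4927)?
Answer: 4911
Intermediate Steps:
Function('H')(O) = -16
Add(Function('H')(B), 4927) = Add(-16, 4927) = 4911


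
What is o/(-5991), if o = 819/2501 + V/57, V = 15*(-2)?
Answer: 9449/284686329 ≈ 3.3191e-5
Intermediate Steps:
V = -30
o = -9449/47519 (o = 819/2501 - 30/57 = 819*(1/2501) - 30*1/57 = 819/2501 - 10/19 = -9449/47519 ≈ -0.19885)
o/(-5991) = -9449/47519/(-5991) = -9449/47519*(-1/5991) = 9449/284686329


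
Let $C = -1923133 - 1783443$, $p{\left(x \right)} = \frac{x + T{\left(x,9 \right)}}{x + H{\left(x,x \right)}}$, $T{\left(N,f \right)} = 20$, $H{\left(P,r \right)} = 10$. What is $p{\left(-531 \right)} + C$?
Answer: $- \frac{1931125585}{521} \approx -3.7066 \cdot 10^{6}$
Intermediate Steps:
$p{\left(x \right)} = \frac{20 + x}{10 + x}$ ($p{\left(x \right)} = \frac{x + 20}{x + 10} = \frac{20 + x}{10 + x}$)
$C = -3706576$
$p{\left(-531 \right)} + C = \frac{20 - 531}{10 - 531} - 3706576 = \frac{1}{-521} \left(-511\right) - 3706576 = \left(- \frac{1}{521}\right) \left(-511\right) - 3706576 = \frac{511}{521} - 3706576 = - \frac{1931125585}{521}$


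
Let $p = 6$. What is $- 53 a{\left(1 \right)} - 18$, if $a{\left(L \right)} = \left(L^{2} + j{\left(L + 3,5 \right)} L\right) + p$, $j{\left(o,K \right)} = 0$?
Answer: $-389$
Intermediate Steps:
$a{\left(L \right)} = 6 + L^{2}$ ($a{\left(L \right)} = \left(L^{2} + 0 L\right) + 6 = \left(L^{2} + 0\right) + 6 = L^{2} + 6 = 6 + L^{2}$)
$- 53 a{\left(1 \right)} - 18 = - 53 \left(6 + 1^{2}\right) - 18 = - 53 \left(6 + 1\right) - 18 = \left(-53\right) 7 - 18 = -371 - 18 = -389$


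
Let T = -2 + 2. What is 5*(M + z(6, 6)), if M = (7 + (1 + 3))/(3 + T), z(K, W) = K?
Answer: 145/3 ≈ 48.333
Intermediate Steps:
T = 0
M = 11/3 (M = (7 + (1 + 3))/(3 + 0) = (7 + 4)/3 = 11*(1/3) = 11/3 ≈ 3.6667)
5*(M + z(6, 6)) = 5*(11/3 + 6) = 5*(29/3) = 145/3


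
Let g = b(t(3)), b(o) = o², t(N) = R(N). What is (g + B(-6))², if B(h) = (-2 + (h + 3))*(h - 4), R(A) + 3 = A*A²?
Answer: 391876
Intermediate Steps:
R(A) = -3 + A³ (R(A) = -3 + A*A² = -3 + A³)
t(N) = -3 + N³
g = 576 (g = (-3 + 3³)² = (-3 + 27)² = 24² = 576)
B(h) = (1 + h)*(-4 + h) (B(h) = (-2 + (3 + h))*(-4 + h) = (1 + h)*(-4 + h))
(g + B(-6))² = (576 + (-4 + (-6)² - 3*(-6)))² = (576 + (-4 + 36 + 18))² = (576 + 50)² = 626² = 391876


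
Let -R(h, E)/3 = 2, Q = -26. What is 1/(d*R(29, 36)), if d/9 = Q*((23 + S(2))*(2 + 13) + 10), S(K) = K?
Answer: 1/540540 ≈ 1.8500e-6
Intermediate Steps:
R(h, E) = -6 (R(h, E) = -3*2 = -6)
d = -90090 (d = 9*(-26*((23 + 2)*(2 + 13) + 10)) = 9*(-26*(25*15 + 10)) = 9*(-26*(375 + 10)) = 9*(-26*385) = 9*(-10010) = -90090)
1/(d*R(29, 36)) = 1/(-90090*(-6)) = 1/540540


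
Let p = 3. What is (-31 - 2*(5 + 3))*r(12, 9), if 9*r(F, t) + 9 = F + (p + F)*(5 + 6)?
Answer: -2632/3 ≈ -877.33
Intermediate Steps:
r(F, t) = 8/3 + 4*F/3 (r(F, t) = -1 + (F + (3 + F)*(5 + 6))/9 = -1 + (F + (3 + F)*11)/9 = -1 + (F + (33 + 11*F))/9 = -1 + (33 + 12*F)/9 = -1 + (11/3 + 4*F/3) = 8/3 + 4*F/3)
(-31 - 2*(5 + 3))*r(12, 9) = (-31 - 2*(5 + 3))*(8/3 + (4/3)*12) = (-31 - 2*8)*(8/3 + 16) = (-31 - 16)*(56/3) = -47*56/3 = -2632/3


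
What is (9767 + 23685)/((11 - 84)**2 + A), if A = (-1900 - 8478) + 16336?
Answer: 33452/11287 ≈ 2.9638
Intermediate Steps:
A = 5958 (A = -10378 + 16336 = 5958)
(9767 + 23685)/((11 - 84)**2 + A) = (9767 + 23685)/((11 - 84)**2 + 5958) = 33452/((-73)**2 + 5958) = 33452/(5329 + 5958) = 33452/11287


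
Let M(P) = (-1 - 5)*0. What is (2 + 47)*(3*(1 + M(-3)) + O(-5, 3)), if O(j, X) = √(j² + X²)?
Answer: 147 + 49*√34 ≈ 432.72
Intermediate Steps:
M(P) = 0 (M(P) = -6*0 = 0)
O(j, X) = √(X² + j²)
(2 + 47)*(3*(1 + M(-3)) + O(-5, 3)) = (2 + 47)*(3*(1 + 0) + √(3² + (-5)²)) = 49*(3*1 + √(9 + 25)) = 49*(3 + √34) = 147 + 49*√34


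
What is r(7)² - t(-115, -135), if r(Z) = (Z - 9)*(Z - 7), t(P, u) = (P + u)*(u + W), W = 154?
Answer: 4750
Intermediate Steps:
t(P, u) = (154 + u)*(P + u) (t(P, u) = (P + u)*(u + 154) = (P + u)*(154 + u) = (154 + u)*(P + u))
r(Z) = (-9 + Z)*(-7 + Z)
r(7)² - t(-115, -135) = (63 + 7² - 16*7)² - ((-135)² + 154*(-115) + 154*(-135) - 115*(-135)) = (63 + 49 - 112)² - (18225 - 17710 - 20790 + 15525) = 0² - 1*(-4750) = 0 + 4750 = 4750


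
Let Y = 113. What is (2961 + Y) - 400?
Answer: 2674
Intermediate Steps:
(2961 + Y) - 400 = (2961 + 113) - 400 = 3074 - 400 = 2674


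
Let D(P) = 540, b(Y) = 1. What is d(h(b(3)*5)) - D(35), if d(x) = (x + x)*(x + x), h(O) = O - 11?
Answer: -396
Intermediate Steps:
h(O) = -11 + O
d(x) = 4*x**2 (d(x) = (2*x)*(2*x) = 4*x**2)
d(h(b(3)*5)) - D(35) = 4*(-11 + 1*5)**2 - 1*540 = 4*(-11 + 5)**2 - 540 = 4*(-6)**2 - 540 = 4*36 - 540 = 144 - 540 = -396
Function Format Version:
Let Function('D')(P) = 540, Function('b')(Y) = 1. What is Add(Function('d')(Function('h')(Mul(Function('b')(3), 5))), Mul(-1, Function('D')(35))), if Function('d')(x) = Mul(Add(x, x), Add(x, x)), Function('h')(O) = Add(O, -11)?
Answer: -396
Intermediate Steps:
Function('h')(O) = Add(-11, O)
Function('d')(x) = Mul(4, Pow(x, 2)) (Function('d')(x) = Mul(Mul(2, x), Mul(2, x)) = Mul(4, Pow(x, 2)))
Add(Function('d')(Function('h')(Mul(Function('b')(3), 5))), Mul(-1, Function('D')(35))) = Add(Mul(4, Pow(Add(-11, Mul(1, 5)), 2)), Mul(-1, 540)) = Add(Mul(4, Pow(Add(-11, 5), 2)), -540) = Add(Mul(4, Pow(-6, 2)), -540) = Add(Mul(4, 36), -540) = Add(144, -540) = -396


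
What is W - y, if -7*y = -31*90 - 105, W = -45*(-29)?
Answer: 6240/7 ≈ 891.43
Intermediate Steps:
W = 1305
y = 2895/7 (y = -(-31*90 - 105)/7 = -(-2790 - 105)/7 = -⅐*(-2895) = 2895/7 ≈ 413.57)
W - y = 1305 - 1*2895/7 = 1305 - 2895/7 = 6240/7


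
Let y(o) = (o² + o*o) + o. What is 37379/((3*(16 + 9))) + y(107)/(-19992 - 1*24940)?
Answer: 1677787853/3369900 ≈ 497.87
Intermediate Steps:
y(o) = o + 2*o² (y(o) = (o² + o²) + o = 2*o² + o = o + 2*o²)
37379/((3*(16 + 9))) + y(107)/(-19992 - 1*24940) = 37379/((3*(16 + 9))) + (107*(1 + 2*107))/(-19992 - 1*24940) = 37379/((3*25)) + (107*(1 + 214))/(-19992 - 24940) = 37379/75 + (107*215)/(-44932) = 37379*(1/75) + 23005*(-1/44932) = 37379/75 - 23005/44932 = 1677787853/3369900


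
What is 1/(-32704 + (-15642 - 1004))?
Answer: -1/49350 ≈ -2.0263e-5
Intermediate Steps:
1/(-32704 + (-15642 - 1004)) = 1/(-32704 - 16646) = 1/(-49350) = -1/49350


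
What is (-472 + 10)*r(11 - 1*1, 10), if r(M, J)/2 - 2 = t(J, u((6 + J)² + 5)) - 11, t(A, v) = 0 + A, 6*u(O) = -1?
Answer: -924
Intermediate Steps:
u(O) = -⅙ (u(O) = (⅙)*(-1) = -⅙)
t(A, v) = A
r(M, J) = -18 + 2*J (r(M, J) = 4 + 2*(J - 11) = 4 + 2*(-11 + J) = 4 + (-22 + 2*J) = -18 + 2*J)
(-472 + 10)*r(11 - 1*1, 10) = (-472 + 10)*(-18 + 2*10) = -462*(-18 + 20) = -462*2 = -924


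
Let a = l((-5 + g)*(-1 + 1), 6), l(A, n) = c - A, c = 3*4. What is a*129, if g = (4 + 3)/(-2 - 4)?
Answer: 1548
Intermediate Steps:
c = 12
g = -7/6 (g = 7/(-6) = 7*(-⅙) = -7/6 ≈ -1.1667)
l(A, n) = 12 - A
a = 12 (a = 12 - (-5 - 7/6)*(-1 + 1) = 12 - (-37)*0/6 = 12 - 1*0 = 12 + 0 = 12)
a*129 = 12*129 = 1548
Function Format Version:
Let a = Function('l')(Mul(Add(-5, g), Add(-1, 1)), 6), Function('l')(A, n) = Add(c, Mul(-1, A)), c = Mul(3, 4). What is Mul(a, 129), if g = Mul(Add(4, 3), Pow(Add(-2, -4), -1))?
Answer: 1548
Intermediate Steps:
c = 12
g = Rational(-7, 6) (g = Mul(7, Pow(-6, -1)) = Mul(7, Rational(-1, 6)) = Rational(-7, 6) ≈ -1.1667)
Function('l')(A, n) = Add(12, Mul(-1, A))
a = 12 (a = Add(12, Mul(-1, Mul(Add(-5, Rational(-7, 6)), Add(-1, 1)))) = Add(12, Mul(-1, Mul(Rational(-37, 6), 0))) = Add(12, Mul(-1, 0)) = Add(12, 0) = 12)
Mul(a, 129) = Mul(12, 129) = 1548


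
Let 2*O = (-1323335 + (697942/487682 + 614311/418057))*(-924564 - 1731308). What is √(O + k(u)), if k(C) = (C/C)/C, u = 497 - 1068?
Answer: √5953915533205924972389382586117645743765/58207418491027 ≈ 1.3256e+6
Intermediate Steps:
u = -571
k(C) = 1/C
O = 179138206655560329008192/101939436937 (O = ((-1323335 + (697942/487682 + 614311/418057))*(-924564 - 1731308))/2 = ((-1323335 + (697942*(1/487682) + 614311*(1/418057)))*(-2655872))/2 = ((-1323335 + (348971/243841 + 614311/418057))*(-2655872))/2 = ((-1323335 + 295683977898/101939436937)*(-2655872))/2 = (-134899729095046997/101939436937*(-2655872))/2 = (½)*(358276413311120658016384/101939436937) = 179138206655560329008192/101939436937 ≈ 1.7573e+12)
√(O + k(u)) = √(179138206655560329008192/101939436937 + 1/(-571)) = √(179138206655560329008192/101939436937 - 1/571) = √(102287916000324845924240695/58207418491027) = √5953915533205924972389382586117645743765/58207418491027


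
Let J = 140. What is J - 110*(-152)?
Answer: 16860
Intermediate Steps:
J - 110*(-152) = 140 - 110*(-152) = 140 + 16720 = 16860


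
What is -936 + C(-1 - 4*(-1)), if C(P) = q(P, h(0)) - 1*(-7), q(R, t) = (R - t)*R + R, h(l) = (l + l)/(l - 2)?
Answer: -917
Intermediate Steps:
h(l) = 2*l/(-2 + l) (h(l) = (2*l)/(-2 + l) = 2*l/(-2 + l))
q(R, t) = R + R*(R - t) (q(R, t) = R*(R - t) + R = R + R*(R - t))
C(P) = 7 + P*(1 + P) (C(P) = P*(1 + P - 2*0/(-2 + 0)) - 1*(-7) = P*(1 + P - 2*0/(-2)) + 7 = P*(1 + P - 2*0*(-1)/2) + 7 = P*(1 + P - 1*0) + 7 = P*(1 + P + 0) + 7 = P*(1 + P) + 7 = 7 + P*(1 + P))
-936 + C(-1 - 4*(-1)) = -936 + (7 + (-1 - 4*(-1))*(1 + (-1 - 4*(-1)))) = -936 + (7 + (-1 + 4)*(1 + (-1 + 4))) = -936 + (7 + 3*(1 + 3)) = -936 + (7 + 3*4) = -936 + (7 + 12) = -936 + 19 = -917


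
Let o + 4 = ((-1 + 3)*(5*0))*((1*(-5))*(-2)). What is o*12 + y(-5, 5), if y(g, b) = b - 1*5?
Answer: -48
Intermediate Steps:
y(g, b) = -5 + b (y(g, b) = b - 5 = -5 + b)
o = -4 (o = -4 + ((-1 + 3)*(5*0))*((1*(-5))*(-2)) = -4 + (2*0)*(-5*(-2)) = -4 + 0*10 = -4 + 0 = -4)
o*12 + y(-5, 5) = -4*12 + (-5 + 5) = -48 + 0 = -48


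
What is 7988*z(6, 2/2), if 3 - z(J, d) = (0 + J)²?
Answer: -263604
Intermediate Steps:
z(J, d) = 3 - J² (z(J, d) = 3 - (0 + J)² = 3 - J²)
7988*z(6, 2/2) = 7988*(3 - 1*6²) = 7988*(3 - 1*36) = 7988*(3 - 36) = 7988*(-33) = -263604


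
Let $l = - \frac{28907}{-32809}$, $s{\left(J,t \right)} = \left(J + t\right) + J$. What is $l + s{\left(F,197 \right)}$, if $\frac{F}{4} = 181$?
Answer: $\frac{53999712}{32809} \approx 1645.9$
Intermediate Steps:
$F = 724$ ($F = 4 \cdot 181 = 724$)
$s{\left(J,t \right)} = t + 2 J$
$l = \frac{28907}{32809}$ ($l = \left(-28907\right) \left(- \frac{1}{32809}\right) = \frac{28907}{32809} \approx 0.88107$)
$l + s{\left(F,197 \right)} = \frac{28907}{32809} + \left(197 + 2 \cdot 724\right) = \frac{28907}{32809} + \left(197 + 1448\right) = \frac{28907}{32809} + 1645 = \frac{53999712}{32809}$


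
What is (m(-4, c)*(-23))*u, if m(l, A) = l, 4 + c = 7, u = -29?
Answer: -2668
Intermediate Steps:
c = 3 (c = -4 + 7 = 3)
(m(-4, c)*(-23))*u = -4*(-23)*(-29) = 92*(-29) = -2668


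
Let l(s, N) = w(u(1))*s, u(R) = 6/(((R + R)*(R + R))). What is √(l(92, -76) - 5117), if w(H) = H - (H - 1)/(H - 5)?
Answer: I*√243327/7 ≈ 70.469*I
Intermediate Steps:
u(R) = 3/(2*R²) (u(R) = 6/(((2*R)*(2*R))) = 6/((4*R²)) = 6*(1/(4*R²)) = 3/(2*R²))
w(H) = H - (-1 + H)/(-5 + H)
l(s, N) = 23*s/14 (l(s, N) = ((1 + ((3/2)/1²)² - 9/1²)/(-5 + (3/2)/1²))*s = ((1 + ((3/2)*1)² - 9)/(-5 + (3/2)*1))*s = ((1 + (3/2)² - 6*3/2)/(-5 + 3/2))*s = ((1 + 9/4 - 9)/(-7/2))*s = (-2/7*(-23/4))*s = 23*s/14)
√(l(92, -76) - 5117) = √((23/14)*92 - 5117) = √(1058/7 - 5117) = √(-34761/7) = I*√243327/7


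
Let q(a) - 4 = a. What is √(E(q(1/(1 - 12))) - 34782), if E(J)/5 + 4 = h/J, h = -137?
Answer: I*√64672903/43 ≈ 187.02*I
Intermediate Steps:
q(a) = 4 + a
E(J) = -20 - 685/J (E(J) = -20 + 5*(-137/J) = -20 - 685/J)
√(E(q(1/(1 - 12))) - 34782) = √((-20 - 685/(4 + 1/(1 - 12))) - 34782) = √((-20 - 685/(4 + 1/(-11))) - 34782) = √((-20 - 685/(4 - 1/11)) - 34782) = √((-20 - 685/43/11) - 34782) = √((-20 - 685*11/43) - 34782) = √((-20 - 7535/43) - 34782) = √(-8395/43 - 34782) = √(-1504021/43) = I*√64672903/43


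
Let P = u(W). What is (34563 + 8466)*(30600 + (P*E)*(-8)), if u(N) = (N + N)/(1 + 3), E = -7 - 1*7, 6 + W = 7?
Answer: 1319097024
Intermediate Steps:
W = 1 (W = -6 + 7 = 1)
E = -14 (E = -7 - 7 = -14)
u(N) = N/2 (u(N) = (2*N)/4 = (2*N)*(¼) = N/2)
P = ½ (P = (½)*1 = ½ ≈ 0.50000)
(34563 + 8466)*(30600 + (P*E)*(-8)) = (34563 + 8466)*(30600 + ((½)*(-14))*(-8)) = 43029*(30600 - 7*(-8)) = 43029*(30600 + 56) = 43029*30656 = 1319097024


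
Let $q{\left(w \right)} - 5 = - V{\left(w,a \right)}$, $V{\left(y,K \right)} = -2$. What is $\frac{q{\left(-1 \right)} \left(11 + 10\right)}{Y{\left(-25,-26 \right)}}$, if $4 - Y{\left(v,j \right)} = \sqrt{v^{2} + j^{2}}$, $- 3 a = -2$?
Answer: $- \frac{588}{1285} - \frac{147 \sqrt{1301}}{1285} \approx -4.5838$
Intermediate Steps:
$a = \frac{2}{3}$ ($a = \left(- \frac{1}{3}\right) \left(-2\right) = \frac{2}{3} \approx 0.66667$)
$q{\left(w \right)} = 7$ ($q{\left(w \right)} = 5 - -2 = 5 + 2 = 7$)
$Y{\left(v,j \right)} = 4 - \sqrt{j^{2} + v^{2}}$ ($Y{\left(v,j \right)} = 4 - \sqrt{v^{2} + j^{2}} = 4 - \sqrt{j^{2} + v^{2}}$)
$\frac{q{\left(-1 \right)} \left(11 + 10\right)}{Y{\left(-25,-26 \right)}} = \frac{7 \left(11 + 10\right)}{4 - \sqrt{\left(-26\right)^{2} + \left(-25\right)^{2}}} = \frac{7 \cdot 21}{4 - \sqrt{676 + 625}} = \frac{147}{4 - \sqrt{1301}}$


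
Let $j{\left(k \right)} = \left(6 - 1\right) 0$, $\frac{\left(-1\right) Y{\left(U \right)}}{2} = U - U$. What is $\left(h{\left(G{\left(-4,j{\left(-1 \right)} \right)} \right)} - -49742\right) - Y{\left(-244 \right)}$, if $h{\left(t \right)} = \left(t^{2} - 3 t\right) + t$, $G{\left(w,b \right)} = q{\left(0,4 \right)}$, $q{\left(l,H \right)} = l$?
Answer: $49742$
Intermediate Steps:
$Y{\left(U \right)} = 0$ ($Y{\left(U \right)} = - 2 \left(U - U\right) = \left(-2\right) 0 = 0$)
$j{\left(k \right)} = 0$ ($j{\left(k \right)} = 5 \cdot 0 = 0$)
$G{\left(w,b \right)} = 0$
$h{\left(t \right)} = t^{2} - 2 t$
$\left(h{\left(G{\left(-4,j{\left(-1 \right)} \right)} \right)} - -49742\right) - Y{\left(-244 \right)} = \left(0 \left(-2 + 0\right) - -49742\right) - 0 = \left(0 \left(-2\right) + 49742\right) + 0 = \left(0 + 49742\right) + 0 = 49742 + 0 = 49742$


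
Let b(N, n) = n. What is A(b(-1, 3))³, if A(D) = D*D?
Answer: 729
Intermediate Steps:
A(D) = D²
A(b(-1, 3))³ = (3²)³ = 9³ = 729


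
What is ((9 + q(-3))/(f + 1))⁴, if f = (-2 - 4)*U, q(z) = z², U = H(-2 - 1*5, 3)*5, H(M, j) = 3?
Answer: 104976/62742241 ≈ 0.0016731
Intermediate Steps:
U = 15 (U = 3*5 = 15)
f = -90 (f = (-2 - 4)*15 = -6*15 = -90)
((9 + q(-3))/(f + 1))⁴ = ((9 + (-3)²)/(-90 + 1))⁴ = ((9 + 9)/(-89))⁴ = (18*(-1/89))⁴ = (-18/89)⁴ = 104976/62742241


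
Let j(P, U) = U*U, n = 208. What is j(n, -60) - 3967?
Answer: -367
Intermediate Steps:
j(P, U) = U²
j(n, -60) - 3967 = (-60)² - 3967 = 3600 - 3967 = -367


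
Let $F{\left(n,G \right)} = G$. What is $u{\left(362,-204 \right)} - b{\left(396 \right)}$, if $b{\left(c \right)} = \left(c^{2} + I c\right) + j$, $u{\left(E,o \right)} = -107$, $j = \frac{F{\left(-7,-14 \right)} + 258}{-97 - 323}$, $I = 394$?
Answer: $- \frac{32859374}{105} \approx -3.1295 \cdot 10^{5}$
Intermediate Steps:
$j = - \frac{61}{105}$ ($j = \frac{-14 + 258}{-97 - 323} = \frac{244}{-420} = 244 \left(- \frac{1}{420}\right) = - \frac{61}{105} \approx -0.58095$)
$b{\left(c \right)} = - \frac{61}{105} + c^{2} + 394 c$ ($b{\left(c \right)} = \left(c^{2} + 394 c\right) - \frac{61}{105} = - \frac{61}{105} + c^{2} + 394 c$)
$u{\left(362,-204 \right)} - b{\left(396 \right)} = -107 - \left(- \frac{61}{105} + 396^{2} + 394 \cdot 396\right) = -107 - \left(- \frac{61}{105} + 156816 + 156024\right) = -107 - \frac{32848139}{105} = - \frac{32859374}{105}$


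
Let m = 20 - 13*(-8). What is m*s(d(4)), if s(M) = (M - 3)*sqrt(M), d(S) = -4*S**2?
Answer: -66464*I ≈ -66464.0*I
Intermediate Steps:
s(M) = sqrt(M)*(-3 + M) (s(M) = (-3 + M)*sqrt(M) = sqrt(M)*(-3 + M))
m = 124 (m = 20 + 104 = 124)
m*s(d(4)) = 124*(sqrt(-4*4**2)*(-3 - 4*4**2)) = 124*(sqrt(-4*16)*(-3 - 4*16)) = 124*(sqrt(-64)*(-3 - 64)) = 124*((8*I)*(-67)) = 124*(-536*I) = -66464*I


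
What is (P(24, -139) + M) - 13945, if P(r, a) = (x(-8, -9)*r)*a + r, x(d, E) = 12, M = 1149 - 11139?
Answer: -63943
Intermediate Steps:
M = -9990
P(r, a) = r + 12*a*r (P(r, a) = (12*r)*a + r = 12*a*r + r = r + 12*a*r)
(P(24, -139) + M) - 13945 = (24*(1 + 12*(-139)) - 9990) - 13945 = (24*(1 - 1668) - 9990) - 13945 = (24*(-1667) - 9990) - 13945 = (-40008 - 9990) - 13945 = -49998 - 13945 = -63943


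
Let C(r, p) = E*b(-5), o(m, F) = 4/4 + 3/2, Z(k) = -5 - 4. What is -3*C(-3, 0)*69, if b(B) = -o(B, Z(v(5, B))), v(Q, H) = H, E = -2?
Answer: -1035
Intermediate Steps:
Z(k) = -9
o(m, F) = 5/2 (o(m, F) = 4*(1/4) + 3*(1/2) = 1 + 3/2 = 5/2)
b(B) = -5/2 (b(B) = -1*5/2 = -5/2)
C(r, p) = 5 (C(r, p) = -2*(-5/2) = 5)
-3*C(-3, 0)*69 = -3*5*69 = -15*69 = -1035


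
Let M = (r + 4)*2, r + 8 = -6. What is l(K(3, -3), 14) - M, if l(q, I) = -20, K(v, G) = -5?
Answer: 0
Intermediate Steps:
r = -14 (r = -8 - 6 = -14)
M = -20 (M = (-14 + 4)*2 = -10*2 = -20)
l(K(3, -3), 14) - M = -20 - 1*(-20) = -20 + 20 = 0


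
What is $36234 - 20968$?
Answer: $15266$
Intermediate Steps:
$36234 - 20968 = 15266$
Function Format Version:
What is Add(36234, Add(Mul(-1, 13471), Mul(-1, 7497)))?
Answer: 15266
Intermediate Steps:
Add(36234, Add(Mul(-1, 13471), Mul(-1, 7497))) = Add(36234, Add(-13471, -7497)) = Add(36234, -20968) = 15266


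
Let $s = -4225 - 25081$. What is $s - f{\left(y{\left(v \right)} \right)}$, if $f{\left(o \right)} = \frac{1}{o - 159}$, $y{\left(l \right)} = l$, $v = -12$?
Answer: $- \frac{5011325}{171} \approx -29306.0$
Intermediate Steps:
$s = -29306$
$f{\left(o \right)} = \frac{1}{-159 + o}$
$s - f{\left(y{\left(v \right)} \right)} = -29306 - \frac{1}{-159 - 12} = -29306 - \frac{1}{-171} = -29306 - - \frac{1}{171} = -29306 + \frac{1}{171} = - \frac{5011325}{171}$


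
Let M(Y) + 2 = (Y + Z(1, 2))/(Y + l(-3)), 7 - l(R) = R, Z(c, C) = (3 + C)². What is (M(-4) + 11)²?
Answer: 625/4 ≈ 156.25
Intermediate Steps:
l(R) = 7 - R
M(Y) = -2 + (25 + Y)/(10 + Y) (M(Y) = -2 + (Y + (3 + 2)²)/(Y + (7 - 1*(-3))) = -2 + (Y + 5²)/(Y + (7 + 3)) = -2 + (Y + 25)/(Y + 10) = -2 + (25 + Y)/(10 + Y))
(M(-4) + 11)² = ((5 - 1*(-4))/(10 - 4) + 11)² = ((5 + 4)/6 + 11)² = ((⅙)*9 + 11)² = (3/2 + 11)² = (25/2)² = 625/4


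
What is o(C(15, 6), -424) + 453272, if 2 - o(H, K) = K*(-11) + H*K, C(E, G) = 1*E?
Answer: 454970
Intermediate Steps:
C(E, G) = E
o(H, K) = 2 + 11*K - H*K (o(H, K) = 2 - (K*(-11) + H*K) = 2 - (-11*K + H*K) = 2 + (11*K - H*K) = 2 + 11*K - H*K)
o(C(15, 6), -424) + 453272 = (2 + 11*(-424) - 1*15*(-424)) + 453272 = (2 - 4664 + 6360) + 453272 = 1698 + 453272 = 454970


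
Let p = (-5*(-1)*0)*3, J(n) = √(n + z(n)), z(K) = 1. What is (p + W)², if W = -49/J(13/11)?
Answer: 26411/24 ≈ 1100.5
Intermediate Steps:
J(n) = √(1 + n) (J(n) = √(n + 1) = √(1 + n))
W = -49*√66/12 (W = -49/√(1 + 13/11) = -49*√66/12 ≈ -33.173)
p = 0 (p = (5*0)*3 = 0*3 = 0)
(p + W)² = (0 - 49*√66/12)² = (-49*√66/12)² = 26411/24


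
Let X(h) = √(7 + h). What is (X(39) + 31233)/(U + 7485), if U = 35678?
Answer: 31233/43163 + √46/43163 ≈ 0.72376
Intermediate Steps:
(X(39) + 31233)/(U + 7485) = (√(7 + 39) + 31233)/(35678 + 7485) = (√46 + 31233)/43163 = (31233 + √46)*(1/43163) = 31233/43163 + √46/43163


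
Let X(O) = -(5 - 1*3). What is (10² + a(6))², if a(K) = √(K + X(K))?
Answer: 10404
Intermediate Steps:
X(O) = -2 (X(O) = -(5 - 3) = -1*2 = -2)
a(K) = √(-2 + K) (a(K) = √(K - 2) = √(-2 + K))
(10² + a(6))² = (10² + √(-2 + 6))² = (100 + √4)² = (100 + 2)² = 102² = 10404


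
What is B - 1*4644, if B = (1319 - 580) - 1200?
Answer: -5105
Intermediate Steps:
B = -461 (B = 739 - 1200 = -461)
B - 1*4644 = -461 - 1*4644 = -461 - 4644 = -5105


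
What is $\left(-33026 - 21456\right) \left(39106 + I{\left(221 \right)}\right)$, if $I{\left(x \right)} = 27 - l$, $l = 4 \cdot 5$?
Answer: $-2130954466$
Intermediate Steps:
$l = 20$
$I{\left(x \right)} = 7$ ($I{\left(x \right)} = 27 - 20 = 7$)
$\left(-33026 - 21456\right) \left(39106 + I{\left(221 \right)}\right) = \left(-33026 - 21456\right) \left(39106 + 7\right) = \left(-54482\right) 39113 = -2130954466$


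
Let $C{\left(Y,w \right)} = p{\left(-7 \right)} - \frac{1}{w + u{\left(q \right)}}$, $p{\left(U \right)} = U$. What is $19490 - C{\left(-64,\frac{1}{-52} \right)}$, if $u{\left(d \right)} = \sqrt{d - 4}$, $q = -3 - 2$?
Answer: $\frac{474498437}{24337} - \frac{8112 i}{24337} \approx 19497.0 - 0.33332 i$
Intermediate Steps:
$q = -5$ ($q = -3 - 2 = -5$)
$u{\left(d \right)} = \sqrt{-4 + d}$
$C{\left(Y,w \right)} = -7 - \frac{1}{w + 3 i}$ ($C{\left(Y,w \right)} = -7 - \frac{1}{w + \sqrt{-4 - 5}} = -7 - \frac{1}{w + \sqrt{-9}} = -7 - \frac{1}{w + 3 i}$)
$19490 - C{\left(-64,\frac{1}{-52} \right)} = 19490 - \frac{-1 - 21 i - \frac{7}{-52}}{\frac{1}{-52} + 3 i} = 19490 - \frac{-1 - 21 i - - \frac{7}{52}}{- \frac{1}{52} + 3 i} = 19490 - \frac{2704 \left(- \frac{1}{52} - 3 i\right)}{24337} \left(-1 - 21 i + \frac{7}{52}\right) = 19490 - \frac{2704 \left(- \frac{1}{52} - 3 i\right)}{24337} \left(- \frac{45}{52} - 21 i\right) = 19490 - \frac{2704 \left(- \frac{45}{52} - 21 i\right) \left(- \frac{1}{52} - 3 i\right)}{24337}$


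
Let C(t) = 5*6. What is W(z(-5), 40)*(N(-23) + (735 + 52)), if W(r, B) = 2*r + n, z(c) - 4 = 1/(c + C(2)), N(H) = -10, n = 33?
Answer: 797979/25 ≈ 31919.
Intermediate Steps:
C(t) = 30
z(c) = 4 + 1/(30 + c) (z(c) = 4 + 1/(c + 30) = 4 + 1/(30 + c))
W(r, B) = 33 + 2*r (W(r, B) = 2*r + 33 = 33 + 2*r)
W(z(-5), 40)*(N(-23) + (735 + 52)) = (33 + 2*((121 + 4*(-5))/(30 - 5)))*(-10 + (735 + 52)) = (33 + 2*((121 - 20)/25))*(-10 + 787) = (33 + 2*((1/25)*101))*777 = (33 + 2*(101/25))*777 = (33 + 202/25)*777 = (1027/25)*777 = 797979/25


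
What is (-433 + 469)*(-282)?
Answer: -10152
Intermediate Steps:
(-433 + 469)*(-282) = 36*(-282) = -10152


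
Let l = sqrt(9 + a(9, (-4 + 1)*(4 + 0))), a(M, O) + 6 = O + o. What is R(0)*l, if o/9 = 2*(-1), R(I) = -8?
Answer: -24*I*sqrt(3) ≈ -41.569*I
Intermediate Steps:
o = -18 (o = 9*(2*(-1)) = 9*(-2) = -18)
a(M, O) = -24 + O (a(M, O) = -6 + (O - 18) = -6 + (-18 + O) = -24 + O)
l = 3*I*sqrt(3) (l = sqrt(9 + (-24 + (-4 + 1)*(4 + 0))) = sqrt(9 + (-24 - 3*4)) = sqrt(9 + (-24 - 12)) = sqrt(9 - 36) = sqrt(-27) = 3*I*sqrt(3) ≈ 5.1962*I)
R(0)*l = -24*I*sqrt(3)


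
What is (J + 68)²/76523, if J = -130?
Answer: 3844/76523 ≈ 0.050233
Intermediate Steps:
(J + 68)²/76523 = (-130 + 68)²/76523 = (-62)²*(1/76523) = 3844*(1/76523) = 3844/76523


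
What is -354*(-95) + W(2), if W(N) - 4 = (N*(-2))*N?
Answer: 33626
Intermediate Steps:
W(N) = 4 - 2*N**2 (W(N) = 4 + (N*(-2))*N = 4 + (-2*N)*N = 4 - 2*N**2)
-354*(-95) + W(2) = -354*(-95) + (4 - 2*2**2) = 33630 + (4 - 2*4) = 33630 + (4 - 8) = 33630 - 4 = 33626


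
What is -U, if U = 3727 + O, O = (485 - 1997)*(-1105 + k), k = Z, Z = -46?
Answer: -1744039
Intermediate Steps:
k = -46
O = 1740312 (O = (485 - 1997)*(-1105 - 46) = -1512*(-1151) = 1740312)
U = 1744039 (U = 3727 + 1740312 = 1744039)
-U = -1*1744039 = -1744039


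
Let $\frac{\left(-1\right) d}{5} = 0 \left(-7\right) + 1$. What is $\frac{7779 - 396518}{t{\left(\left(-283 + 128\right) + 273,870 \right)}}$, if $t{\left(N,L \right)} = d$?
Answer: $\frac{388739}{5} \approx 77748.0$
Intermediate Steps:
$d = -5$ ($d = - 5 \left(0 \left(-7\right) + 1\right) = - 5 \left(0 + 1\right) = \left(-5\right) 1 = -5$)
$t{\left(N,L \right)} = -5$
$\frac{7779 - 396518}{t{\left(\left(-283 + 128\right) + 273,870 \right)}} = \frac{7779 - 396518}{-5} = \left(-388739\right) \left(- \frac{1}{5}\right) = \frac{388739}{5}$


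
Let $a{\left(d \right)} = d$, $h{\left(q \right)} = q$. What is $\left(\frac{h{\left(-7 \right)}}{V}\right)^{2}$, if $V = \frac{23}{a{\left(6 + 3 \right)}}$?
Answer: $\frac{3969}{529} \approx 7.5028$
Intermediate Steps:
$V = \frac{23}{9}$ ($V = \frac{23}{6 + 3} = \frac{23}{9} \approx 2.5556$)
$\left(\frac{h{\left(-7 \right)}}{V}\right)^{2} = \left(- \frac{7}{\frac{23}{9}}\right)^{2} = \left(\left(-7\right) \frac{9}{23}\right)^{2} = \left(- \frac{63}{23}\right)^{2} = \frac{3969}{529}$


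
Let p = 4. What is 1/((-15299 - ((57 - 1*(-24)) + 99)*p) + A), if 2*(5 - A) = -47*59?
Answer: -2/29255 ≈ -6.8364e-5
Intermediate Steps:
A = 2783/2 (A = 5 - (-47)*59/2 = 5 - ½*(-2773) = 5 + 2773/2 = 2783/2 ≈ 1391.5)
1/((-15299 - ((57 - 1*(-24)) + 99)*p) + A) = 1/((-15299 - ((57 - 1*(-24)) + 99)*4) + 2783/2) = 1/((-15299 - ((57 + 24) + 99)*4) + 2783/2) = 1/((-15299 - (81 + 99)*4) + 2783/2) = 1/((-15299 - 180*4) + 2783/2) = 1/((-15299 - 1*720) + 2783/2) = 1/((-15299 - 720) + 2783/2) = 1/(-16019 + 2783/2) = 1/(-29255/2) = -2/29255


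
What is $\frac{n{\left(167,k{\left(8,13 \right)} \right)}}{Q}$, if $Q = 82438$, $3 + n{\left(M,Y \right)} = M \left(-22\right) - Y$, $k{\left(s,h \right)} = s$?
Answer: $- \frac{3685}{82438} \approx -0.0447$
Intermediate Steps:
$n{\left(M,Y \right)} = -3 - Y - 22 M$ ($n{\left(M,Y \right)} = -3 + \left(M \left(-22\right) - Y\right) = -3 - \left(Y + 22 M\right) = -3 - Y - 22 M$)
$\frac{n{\left(167,k{\left(8,13 \right)} \right)}}{Q} = \frac{-3 - 8 - 3674}{82438} = \left(-3 - 8 - 3674\right) \frac{1}{82438} = \left(-3685\right) \frac{1}{82438} = - \frac{3685}{82438}$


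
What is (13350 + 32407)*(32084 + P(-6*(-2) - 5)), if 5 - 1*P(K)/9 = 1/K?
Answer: 10290474758/7 ≈ 1.4701e+9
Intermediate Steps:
P(K) = 45 - 9/K
(13350 + 32407)*(32084 + P(-6*(-2) - 5)) = (13350 + 32407)*(32084 + (45 - 9/(-6*(-2) - 5))) = 45757*(32084 + (45 - 9/(12 - 5))) = 45757*(32084 + (45 - 9/7)) = 45757*(32084 + 306/7) = 45757*(224894/7) = 10290474758/7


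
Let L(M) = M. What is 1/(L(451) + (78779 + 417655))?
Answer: 1/496885 ≈ 2.0125e-6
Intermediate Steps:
1/(L(451) + (78779 + 417655)) = 1/(451 + (78779 + 417655)) = 1/(451 + 496434) = 1/496885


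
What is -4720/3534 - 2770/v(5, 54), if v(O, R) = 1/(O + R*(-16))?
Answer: 4204450450/1767 ≈ 2.3794e+6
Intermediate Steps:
v(O, R) = 1/(O - 16*R)
-4720/3534 - 2770/v(5, 54) = -4720/3534 - 2770/(1/(5 - 16*54)) = -4720*1/3534 - 2770/(1/(5 - 864)) = -2360/1767 - 2770/(1/(-859)) = -2360/1767 - 2770/(-1/859) = -2360/1767 - 2770*(-859) = -2360/1767 + 2379430 = 4204450450/1767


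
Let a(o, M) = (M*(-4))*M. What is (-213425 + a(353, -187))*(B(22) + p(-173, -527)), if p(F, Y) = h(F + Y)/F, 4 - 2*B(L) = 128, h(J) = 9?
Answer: 3792686235/173 ≈ 2.1923e+7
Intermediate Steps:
a(o, M) = -4*M² (a(o, M) = (-4*M)*M = -4*M²)
B(L) = -62 (B(L) = 2 - ½*128 = 2 - 64 = -62)
p(F, Y) = 9/F
(-213425 + a(353, -187))*(B(22) + p(-173, -527)) = (-213425 - 4*(-187)²)*(-62 + 9/(-173)) = (-213425 - 4*34969)*(-62 + 9*(-1/173)) = (-213425 - 139876)*(-62 - 9/173) = -353301*(-10735/173) = 3792686235/173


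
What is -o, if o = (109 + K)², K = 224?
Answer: -110889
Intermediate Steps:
o = 110889 (o = (109 + 224)² = 333² = 110889)
-o = -1*110889 = -110889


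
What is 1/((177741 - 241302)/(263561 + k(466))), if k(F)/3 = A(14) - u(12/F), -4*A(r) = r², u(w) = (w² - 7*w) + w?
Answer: -14300507702/3450663129 ≈ -4.1443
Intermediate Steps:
u(w) = w² - 6*w
A(r) = -r²/4
k(F) = -147 - 36*(-6 + 12/F)/F (k(F) = 3*(-¼*14² - 12/F*(-6 + 12/F)) = 3*(-¼*196 - 12*(-6 + 12/F)/F) = 3*(-49 - 12*(-6 + 12/F)/F) = -147 - 36*(-6 + 12/F)/F)
1/((177741 - 241302)/(263561 + k(466))) = 1/((177741 - 241302)/(263561 + (-147 - 432/466² + 216/466))) = 1/(-63561/(263561 + (-147 - 432*1/217156 + 216*(1/466)))) = 1/(-63561/(263561 + (-147 - 108/54289 + 108/233))) = 1/(-63561/(263561 - 7955427/54289)) = 1/(-63561/14300507702/54289) = 1/(-63561*54289/14300507702) = 1/(-3450663129/14300507702) = -14300507702/3450663129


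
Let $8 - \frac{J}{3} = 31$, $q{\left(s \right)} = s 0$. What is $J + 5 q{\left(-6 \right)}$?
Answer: $-69$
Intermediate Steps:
$q{\left(s \right)} = 0$
$J = -69$ ($J = 24 - 93 = -69$)
$J + 5 q{\left(-6 \right)} = -69 + 5 \cdot 0 = -69 + 0 = -69$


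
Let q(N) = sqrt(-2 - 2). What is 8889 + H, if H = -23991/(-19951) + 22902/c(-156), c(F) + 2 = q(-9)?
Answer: 126277959/39902 - 11451*I/2 ≈ 3164.7 - 5725.5*I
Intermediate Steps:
q(N) = 2*I (q(N) = sqrt(-4) = 2*I)
c(F) = -2 + 2*I
H = 23991/19951 + 11451*(-2 - 2*I)/4 (H = -23991/(-19951) + 22902/(-2 + 2*I) = -23991*(-1/19951) + 22902*((-2 - 2*I)/8) = 23991/19951 + 11451*(-2 - 2*I)/4 ≈ -5724.3 - 5725.5*I)
8889 + H = 8889 + (-228410919/39902 - 11451*I/2) = 126277959/39902 - 11451*I/2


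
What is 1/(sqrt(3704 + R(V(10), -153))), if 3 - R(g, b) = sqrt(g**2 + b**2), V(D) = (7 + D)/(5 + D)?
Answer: sqrt(15)/sqrt(55605 - 17*sqrt(18226)) ≈ 0.016774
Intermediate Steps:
V(D) = (7 + D)/(5 + D)
R(g, b) = 3 - sqrt(b**2 + g**2) (R(g, b) = 3 - sqrt(g**2 + b**2) = 3 - sqrt(b**2 + g**2))
1/(sqrt(3704 + R(V(10), -153))) = 1/(sqrt(3704 + (3 - sqrt((-153)**2 + ((7 + 10)/(5 + 10))**2)))) = 1/(sqrt(3704 + (3 - sqrt(23409 + (17/15)**2)))) = 1/(sqrt(3704 + (3 - sqrt(23409 + 289/225)))) = 1/(sqrt(3704 + (3 - sqrt(5267314/225)))) = 1/(sqrt(3704 + (3 - 17*sqrt(18226)/15))) = 1/(sqrt(3707 - 17*sqrt(18226)/15)) = 1/sqrt(3707 - 17*sqrt(18226)/15)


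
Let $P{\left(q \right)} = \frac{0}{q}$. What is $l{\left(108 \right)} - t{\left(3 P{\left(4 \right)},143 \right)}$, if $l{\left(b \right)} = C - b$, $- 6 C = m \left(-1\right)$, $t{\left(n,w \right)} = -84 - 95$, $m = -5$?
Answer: $\frac{421}{6} \approx 70.167$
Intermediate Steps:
$P{\left(q \right)} = 0$
$t{\left(n,w \right)} = -179$ ($t{\left(n,w \right)} = -84 - 95 = -179$)
$C = - \frac{5}{6}$ ($C = - \frac{\left(-5\right) \left(-1\right)}{6} = \left(- \frac{1}{6}\right) 5 = - \frac{5}{6} \approx -0.83333$)
$l{\left(b \right)} = - \frac{5}{6} - b$
$l{\left(108 \right)} - t{\left(3 P{\left(4 \right)},143 \right)} = \left(- \frac{5}{6} - 108\right) - -179 = \left(- \frac{5}{6} - 108\right) + 179 = - \frac{653}{6} + 179 = \frac{421}{6}$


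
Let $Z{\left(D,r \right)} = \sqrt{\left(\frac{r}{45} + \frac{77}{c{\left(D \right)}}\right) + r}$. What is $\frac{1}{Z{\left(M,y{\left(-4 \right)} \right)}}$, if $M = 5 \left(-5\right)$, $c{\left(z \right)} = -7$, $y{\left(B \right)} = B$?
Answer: $- \frac{3 i \sqrt{3395}}{679} \approx - 0.25744 i$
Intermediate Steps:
$M = -25$
$Z{\left(D,r \right)} = \sqrt{-11 + \frac{46 r}{45}}$ ($Z{\left(D,r \right)} = \sqrt{\left(\frac{r}{45} + \frac{77}{-7}\right) + r} = \sqrt{\left(r \frac{1}{45} + 77 \left(- \frac{1}{7}\right)\right) + r} = \sqrt{\left(\frac{r}{45} - 11\right) + r} = \sqrt{\left(-11 + \frac{r}{45}\right) + r} = \sqrt{-11 + \frac{46 r}{45}}$)
$\frac{1}{Z{\left(M,y{\left(-4 \right)} \right)}} = \frac{1}{\frac{1}{15} \sqrt{-2475 + 230 \left(-4\right)}} = \frac{1}{\frac{1}{15} \sqrt{-2475 - 920}} = \frac{1}{\frac{1}{15} \sqrt{-3395}} = \frac{1}{\frac{1}{15} i \sqrt{3395}} = - \frac{3 i \sqrt{3395}}{679}$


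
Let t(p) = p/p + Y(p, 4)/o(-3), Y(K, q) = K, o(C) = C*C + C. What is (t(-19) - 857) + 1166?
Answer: 1841/6 ≈ 306.83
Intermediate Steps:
o(C) = C + C² (o(C) = C² + C = C + C²)
t(p) = 1 + p/6 (t(p) = p/p + p/((-3*(1 - 3))) = 1 + p/((-3*(-2))) = 1 + p/6)
(t(-19) - 857) + 1166 = ((1 + (⅙)*(-19)) - 857) + 1166 = ((1 - 19/6) - 857) + 1166 = (-13/6 - 857) + 1166 = -5155/6 + 1166 = 1841/6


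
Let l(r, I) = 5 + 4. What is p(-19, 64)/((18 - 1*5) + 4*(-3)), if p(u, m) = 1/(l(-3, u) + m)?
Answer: 1/73 ≈ 0.013699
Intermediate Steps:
l(r, I) = 9
p(u, m) = 1/(9 + m)
p(-19, 64)/((18 - 1*5) + 4*(-3)) = 1/((9 + 64)*((18 - 1*5) + 4*(-3))) = 1/(73*((18 - 5) - 12)) = 1/(73*(13 - 12)) = (1/73)/1 = (1/73)*1 = 1/73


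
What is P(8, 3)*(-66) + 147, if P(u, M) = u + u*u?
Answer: -4605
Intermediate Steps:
P(u, M) = u + u²
P(8, 3)*(-66) + 147 = (8*(1 + 8))*(-66) + 147 = (8*9)*(-66) + 147 = 72*(-66) + 147 = -4752 + 147 = -4605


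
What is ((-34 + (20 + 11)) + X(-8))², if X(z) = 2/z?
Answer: 169/16 ≈ 10.563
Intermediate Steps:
((-34 + (20 + 11)) + X(-8))² = ((-34 + (20 + 11)) + 2/(-8))² = ((-34 + 31) + 2*(-⅛))² = (-3 - ¼)² = (-13/4)² = 169/16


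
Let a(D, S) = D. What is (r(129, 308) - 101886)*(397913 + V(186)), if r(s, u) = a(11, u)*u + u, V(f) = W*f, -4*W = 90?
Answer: -38660152320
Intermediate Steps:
W = -45/2 (W = -1/4*90 = -45/2 ≈ -22.500)
V(f) = -45*f/2
r(s, u) = 12*u (r(s, u) = 11*u + u = 12*u)
(r(129, 308) - 101886)*(397913 + V(186)) = (12*308 - 101886)*(397913 - 45/2*186) = (3696 - 101886)*(397913 - 4185) = -98190*393728 = -38660152320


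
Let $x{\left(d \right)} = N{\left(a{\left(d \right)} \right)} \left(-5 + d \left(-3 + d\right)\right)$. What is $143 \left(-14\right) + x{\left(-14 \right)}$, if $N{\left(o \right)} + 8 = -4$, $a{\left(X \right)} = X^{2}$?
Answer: $-4798$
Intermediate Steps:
$N{\left(o \right)} = -12$ ($N{\left(o \right)} = -8 - 4 = -12$)
$x{\left(d \right)} = 60 - 12 d \left(-3 + d\right)$ ($x{\left(d \right)} = - 12 \left(-5 + d \left(-3 + d\right)\right) = 60 - 12 d \left(-3 + d\right)$)
$143 \left(-14\right) + x{\left(-14 \right)} = 143 \left(-14\right) + \left(60 - 12 \left(-14\right)^{2} + 36 \left(-14\right)\right) = -2002 - 2796 = -4798$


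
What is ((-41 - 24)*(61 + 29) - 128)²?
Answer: 35736484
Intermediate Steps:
((-41 - 24)*(61 + 29) - 128)² = (-65*90 - 128)² = (-5850 - 128)² = (-5978)² = 35736484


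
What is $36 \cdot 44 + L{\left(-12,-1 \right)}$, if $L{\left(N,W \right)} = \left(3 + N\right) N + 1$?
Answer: $1693$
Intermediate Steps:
$L{\left(N,W \right)} = 1 + N \left(3 + N\right)$ ($L{\left(N,W \right)} = N \left(3 + N\right) + 1 = 1 + N \left(3 + N\right)$)
$36 \cdot 44 + L{\left(-12,-1 \right)} = 36 \cdot 44 + \left(1 + \left(-12\right)^{2} + 3 \left(-12\right)\right) = 1584 + \left(1 + 144 - 36\right) = 1584 + 109 = 1693$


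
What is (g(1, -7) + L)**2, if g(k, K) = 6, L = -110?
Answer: 10816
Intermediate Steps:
(g(1, -7) + L)**2 = (6 - 110)**2 = (-104)**2 = 10816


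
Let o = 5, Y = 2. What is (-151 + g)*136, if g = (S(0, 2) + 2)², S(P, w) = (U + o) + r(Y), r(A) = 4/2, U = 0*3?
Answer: -9520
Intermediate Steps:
U = 0
r(A) = 2 (r(A) = 4*(½) = 2)
S(P, w) = 7 (S(P, w) = (0 + 5) + 2 = 5 + 2 = 7)
g = 81 (g = (7 + 2)² = 9² = 81)
(-151 + g)*136 = (-151 + 81)*136 = -70*136 = -9520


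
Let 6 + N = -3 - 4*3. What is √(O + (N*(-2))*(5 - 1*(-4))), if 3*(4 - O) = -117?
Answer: √421 ≈ 20.518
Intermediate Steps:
O = 43 (O = 4 - ⅓*(-117) = 4 + 39 = 43)
N = -21 (N = -6 + (-3 - 4*3) = -6 + (-3 - 12) = -6 - 15 = -21)
√(O + (N*(-2))*(5 - 1*(-4))) = √(43 + (-21*(-2))*(5 - 1*(-4))) = √(43 + 42*(5 + 4)) = √(43 + 42*9) = √(43 + 378) = √421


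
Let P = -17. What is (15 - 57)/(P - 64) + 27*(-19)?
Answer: -13837/27 ≈ -512.48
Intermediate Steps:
(15 - 57)/(P - 64) + 27*(-19) = (15 - 57)/(-17 - 64) + 27*(-19) = -42/(-81) - 513 = -42*(-1/81) - 513 = 14/27 - 513 = -13837/27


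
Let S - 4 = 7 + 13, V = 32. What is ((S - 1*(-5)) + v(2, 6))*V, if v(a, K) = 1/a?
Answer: 944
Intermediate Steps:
S = 24 (S = 4 + (7 + 13) = 4 + 20 = 24)
((S - 1*(-5)) + v(2, 6))*V = ((24 - 1*(-5)) + 1/2)*32 = ((24 + 5) + 1/2)*32 = (29 + 1/2)*32 = (59/2)*32 = 944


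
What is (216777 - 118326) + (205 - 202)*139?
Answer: 98868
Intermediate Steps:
(216777 - 118326) + (205 - 202)*139 = 98451 + 3*139 = 98451 + 417 = 98868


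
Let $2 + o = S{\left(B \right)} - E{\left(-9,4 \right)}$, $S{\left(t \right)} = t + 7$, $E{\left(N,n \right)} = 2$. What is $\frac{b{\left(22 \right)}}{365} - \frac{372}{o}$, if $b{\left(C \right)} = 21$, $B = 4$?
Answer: $- \frac{135633}{2555} \approx -53.085$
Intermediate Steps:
$S{\left(t \right)} = 7 + t$
$o = 7$ ($o = -2 + \left(\left(7 + 4\right) - 2\right) = -2 + \left(11 - 2\right) = -2 + 9 = 7$)
$\frac{b{\left(22 \right)}}{365} - \frac{372}{o} = \frac{21}{365} - \frac{372}{7} = - \frac{135633}{2555}$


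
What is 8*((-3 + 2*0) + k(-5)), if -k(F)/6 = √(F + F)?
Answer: -24 - 48*I*√10 ≈ -24.0 - 151.79*I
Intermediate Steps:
k(F) = -6*√2*√F (k(F) = -6*√(F + F) = -6*√2*√F)
8*((-3 + 2*0) + k(-5)) = 8*((-3 + 2*0) - 6*√2*√(-5)) = 8*((-3 + 0) - 6*√2*I*√5) = 8*(-3 - 6*I*√10) = -24 - 48*I*√10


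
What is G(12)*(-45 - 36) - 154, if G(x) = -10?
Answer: 656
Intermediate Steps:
G(12)*(-45 - 36) - 154 = -10*(-45 - 36) - 154 = -10*(-81) - 154 = 810 - 154 = 656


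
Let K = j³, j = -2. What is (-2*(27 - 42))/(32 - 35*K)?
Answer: 5/52 ≈ 0.096154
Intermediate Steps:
K = -8 (K = (-2)³ = -8)
(-2*(27 - 42))/(32 - 35*K) = (-2*(27 - 42))/(32 - 35*(-8)) = (-2*(-15))/(32 + 280) = 30/312 = 30*(1/312) = 5/52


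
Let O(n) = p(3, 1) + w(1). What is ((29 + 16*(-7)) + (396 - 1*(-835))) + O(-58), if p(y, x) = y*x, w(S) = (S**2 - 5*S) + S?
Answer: 1148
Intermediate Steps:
w(S) = S**2 - 4*S
p(y, x) = x*y
O(n) = 0 (O(n) = 1*3 + 1*(-4 + 1) = 3 + 1*(-3) = 3 - 3 = 0)
((29 + 16*(-7)) + (396 - 1*(-835))) + O(-58) = ((29 + 16*(-7)) + (396 - 1*(-835))) + 0 = ((29 - 112) + (396 + 835)) + 0 = (-83 + 1231) + 0 = 1148 + 0 = 1148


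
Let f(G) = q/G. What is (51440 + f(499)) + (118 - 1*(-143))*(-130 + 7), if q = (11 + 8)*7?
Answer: 9649296/499 ≈ 19337.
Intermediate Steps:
q = 133 (q = 19*7 = 133)
f(G) = 133/G
(51440 + f(499)) + (118 - 1*(-143))*(-130 + 7) = (51440 + 133/499) + (118 - 1*(-143))*(-130 + 7) = (51440 + 133*(1/499)) + (118 + 143)*(-123) = (51440 + 133/499) + 261*(-123) = 25668693/499 - 32103 = 9649296/499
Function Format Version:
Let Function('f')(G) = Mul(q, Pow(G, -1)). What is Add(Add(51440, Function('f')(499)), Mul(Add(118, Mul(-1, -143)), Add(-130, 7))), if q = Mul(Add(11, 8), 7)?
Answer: Rational(9649296, 499) ≈ 19337.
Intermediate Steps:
q = 133 (q = Mul(19, 7) = 133)
Function('f')(G) = Mul(133, Pow(G, -1))
Add(Add(51440, Function('f')(499)), Mul(Add(118, Mul(-1, -143)), Add(-130, 7))) = Add(Add(51440, Mul(133, Pow(499, -1))), Mul(Add(118, Mul(-1, -143)), Add(-130, 7))) = Add(Add(51440, Mul(133, Rational(1, 499))), Mul(Add(118, 143), -123)) = Add(Add(51440, Rational(133, 499)), Mul(261, -123)) = Add(Rational(25668693, 499), -32103) = Rational(9649296, 499)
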